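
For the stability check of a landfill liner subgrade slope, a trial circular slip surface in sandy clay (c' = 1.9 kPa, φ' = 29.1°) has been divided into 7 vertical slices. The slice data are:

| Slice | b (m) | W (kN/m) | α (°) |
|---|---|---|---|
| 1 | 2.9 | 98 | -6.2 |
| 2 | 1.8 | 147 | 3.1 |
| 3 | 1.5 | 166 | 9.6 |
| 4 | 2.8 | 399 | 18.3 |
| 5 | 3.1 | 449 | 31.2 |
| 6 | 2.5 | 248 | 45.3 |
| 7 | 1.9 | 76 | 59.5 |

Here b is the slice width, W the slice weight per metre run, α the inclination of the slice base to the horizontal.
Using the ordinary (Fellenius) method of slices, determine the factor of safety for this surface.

FS = 1.29

Ordinary method of slices: FS = Σ[c'·Δl_i + (W_i cosα_i)·tanφ'] / Σ W_i sinα_i, with Δl_i = b_i / cosα_i.
Slice 1: Δl = 2.9/cos(-6.2°) = 2.917 m; N'_1 = 98·cos(-6.2°) = 97.4; c'Δl = 5.54; W sinα = -10.6
Slice 2: Δl = 1.8/cos3.1° = 1.803 m; N'_2 = 147·cos3.1° = 146.8; c'Δl = 3.43; W sinα = 7.9
Slice 3: Δl = 1.5/cos9.6° = 1.521 m; N'_3 = 166·cos9.6° = 163.7; c'Δl = 2.89; W sinα = 27.7
Slice 4: Δl = 2.8/cos18.3° = 2.949 m; N'_4 = 399·cos18.3° = 378.8; c'Δl = 5.60; W sinα = 125.3
Slice 5: Δl = 3.1/cos31.2° = 3.624 m; N'_5 = 449·cos31.2° = 384.1; c'Δl = 6.89; W sinα = 232.6
Slice 6: Δl = 2.5/cos45.3° = 3.554 m; N'_6 = 248·cos45.3° = 174.4; c'Δl = 6.75; W sinα = 176.3
Slice 7: Δl = 1.9/cos59.5° = 3.744 m; N'_7 = 76·cos59.5° = 38.6; c'Δl = 7.11; W sinα = 65.5
Σc'Δl = 38.2 kN/m; ΣN' = 1383.8 kN/m; ΣW sinα = 624.7 kN/m
Resisting = 38.2 + 1383.8·tan29.1° = 38.2 + 770.2 = 808.4 kN/m
FS = 808.4 / 624.7 = 1.294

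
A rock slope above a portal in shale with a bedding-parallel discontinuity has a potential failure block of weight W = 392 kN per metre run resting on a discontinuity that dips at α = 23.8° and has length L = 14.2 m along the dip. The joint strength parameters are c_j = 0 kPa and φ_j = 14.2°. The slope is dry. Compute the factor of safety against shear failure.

FS = 0.57

Resolving the block weight along and normal to the plane and applying the Mohr–Coulomb strength on the joint:
N' = W cosα = 392·cos23.8° = 358.7 kN/m
Driving force T = W sinα = 392·sin23.8° = 158.2 kN/m
Resisting force R = c_j·L + N'·tanφ_j = 0·14.2 + 358.7·tan14.2° = 0.0 + 90.8 = 90.8 kN/m
FS = R / T = 90.8 / 158.2 = 0.574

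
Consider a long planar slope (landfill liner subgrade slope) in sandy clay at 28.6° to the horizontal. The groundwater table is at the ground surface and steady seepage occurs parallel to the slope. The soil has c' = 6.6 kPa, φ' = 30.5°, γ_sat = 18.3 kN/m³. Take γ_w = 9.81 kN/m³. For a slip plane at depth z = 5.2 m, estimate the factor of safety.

FS = 0.67

With seepage parallel to the slope and the water table at the surface, the effective normal stress on the slip plane uses the buoyant unit weight γ' = γ_sat − γ_w while the driving shear stress uses γ_sat:
FS = [c' + γ' z cos²β tanφ'] / [γ_sat z sinβ cosβ]
γ' = 18.3 − 9.81 = 8.49 kN/m³
Numerator = 6.6 + 8.49·5.2·cos²28.6°·tan30.5° = 6.6 + 8.49·5.2·0.7709·0.5890 = 26.646 kPa
Denominator = 18.3·5.2·sin28.6°·cos28.6° = 18.3·5.2·0.4787·0.8780 = 39.994 kPa
FS = 26.646 / 39.994 = 0.666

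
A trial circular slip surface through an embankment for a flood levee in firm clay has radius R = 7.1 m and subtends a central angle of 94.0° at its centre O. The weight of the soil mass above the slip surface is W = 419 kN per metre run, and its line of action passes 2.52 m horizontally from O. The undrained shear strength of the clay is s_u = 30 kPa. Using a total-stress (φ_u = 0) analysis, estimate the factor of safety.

Taking moments about the centre O, the resisting moment is provided by the undrained shear strength acting along the arc:
Arc length L_a = R·θ = 7.1·(94.0°·π/180) = 7.1·1.6406 = 11.65 m
M_R = s_u·L_a·R = 30·11.65·7.1 = 2481.1 kN·m/m
M_D = W·d = 419·2.52 = 1055.9 kN·m/m
FS = M_R / M_D = 2481.1 / 1055.9 = 2.350

FS = 2.35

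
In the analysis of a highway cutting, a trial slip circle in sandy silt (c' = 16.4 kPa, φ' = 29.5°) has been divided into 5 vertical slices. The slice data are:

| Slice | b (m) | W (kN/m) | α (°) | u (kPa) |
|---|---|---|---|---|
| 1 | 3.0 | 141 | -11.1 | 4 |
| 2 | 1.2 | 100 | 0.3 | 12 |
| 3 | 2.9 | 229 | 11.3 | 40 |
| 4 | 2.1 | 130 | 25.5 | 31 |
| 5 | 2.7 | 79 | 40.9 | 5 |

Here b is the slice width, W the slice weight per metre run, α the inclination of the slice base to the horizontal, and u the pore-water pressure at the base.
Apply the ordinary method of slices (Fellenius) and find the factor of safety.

FS = 3.53

Ordinary method of slices: FS = Σ[c'·Δl_i + (W_i cosα_i − u_i·Δl_i)·tanφ'] / Σ W_i sinα_i, with Δl_i = b_i / cosα_i.
Slice 1: Δl = 3.0/cos(-11.1°) = 3.057 m; N'_1 = 141·cos(-11.1°) − 4·3.057 = 126.1; c'Δl = 50.14; W sinα = -27.1
Slice 2: Δl = 1.2/cos0.3° = 1.200 m; N'_2 = 100·cos0.3° − 12·1.200 = 85.6; c'Δl = 19.68; W sinα = 0.5
Slice 3: Δl = 2.9/cos11.3° = 2.957 m; N'_3 = 229·cos11.3° − 40·2.957 = 106.3; c'Δl = 48.50; W sinα = 44.9
Slice 4: Δl = 2.1/cos25.5° = 2.327 m; N'_4 = 130·cos25.5° − 31·2.327 = 45.2; c'Δl = 38.16; W sinα = 56.0
Slice 5: Δl = 2.7/cos40.9° = 3.572 m; N'_5 = 79·cos40.9° − 5·3.572 = 41.9; c'Δl = 58.58; W sinα = 51.7
Σc'Δl = 215.1 kN/m; ΣN' = 405.1 kN/m; ΣW sinα = 125.9 kN/m
Resisting = 215.1 + 405.1·tan29.5° = 215.1 + 229.2 = 444.2 kN/m
FS = 444.2 / 125.9 = 3.527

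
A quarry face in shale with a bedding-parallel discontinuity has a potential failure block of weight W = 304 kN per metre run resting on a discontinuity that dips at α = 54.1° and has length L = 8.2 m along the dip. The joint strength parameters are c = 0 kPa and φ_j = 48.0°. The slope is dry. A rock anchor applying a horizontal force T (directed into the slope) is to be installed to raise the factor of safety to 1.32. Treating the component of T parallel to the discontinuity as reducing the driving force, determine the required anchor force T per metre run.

Resolving forces along and normal to the sliding plane, with the horizontal anchor force T adding T·sinα to the effective normal force and T·cosα acting up the plane against the driving force:
FS = [cL + (W cosα + T sinα) tanφ_j] / [W sinα − T cosα]
Without the anchor: N' = 178.3 kN/m, driving T_d = 246.3 kN/m, resisting R = 0·8.2 + 178.3·tan48.0° = 198.0 kN/m, FS = 0.80.
Setting FS = 1.32 and solving for T:
1.32·(246.3 − T cos54.1°) = 198.0 + T sin54.1°·tan48.0°
T·(sin54.1°·tan48.0° + 1.32·cos54.1°) = 1.32·246.3 − 198.0
T·(0.8100·1.1106 + 1.32·0.5864) = 325.1 − 198.0 = 127.1
T·1.6737 = 127.1
T = 75.9 kN/m

T = 76 kN/m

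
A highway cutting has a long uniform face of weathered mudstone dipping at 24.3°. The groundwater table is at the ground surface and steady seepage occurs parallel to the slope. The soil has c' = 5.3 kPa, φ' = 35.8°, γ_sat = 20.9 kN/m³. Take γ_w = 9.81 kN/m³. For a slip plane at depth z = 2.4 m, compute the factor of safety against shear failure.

With seepage parallel to the slope and the water table at the surface, the effective normal stress on the slip plane uses the buoyant unit weight γ' = γ_sat − γ_w while the driving shear stress uses γ_sat:
FS = [c' + γ' z cos²β tanφ'] / [γ_sat z sinβ cosβ]
γ' = 20.9 − 9.81 = 11.09 kN/m³
Numerator = 5.3 + 11.09·2.4·cos²24.3°·tan35.8° = 5.3 + 11.09·2.4·0.8307·0.7212 = 21.245 kPa
Denominator = 20.9·2.4·sin24.3°·cos24.3° = 20.9·2.4·0.4115·0.9114 = 18.813 kPa
FS = 21.245 / 18.813 = 1.129

FS = 1.13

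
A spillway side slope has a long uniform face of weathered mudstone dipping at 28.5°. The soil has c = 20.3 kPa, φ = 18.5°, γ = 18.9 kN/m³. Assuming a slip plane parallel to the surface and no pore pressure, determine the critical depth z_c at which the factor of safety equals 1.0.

Setting FS = 1.00 in FS = [c + γz cos²β tanφ] / [γz sinβ cosβ] and solving for z:
z = c / [γ cosβ (FS·sinβ − cosβ·tanφ)]
  = 20.3 / [18.9·cos28.5°·(1.00·sin28.5° − cos28.5°·tan18.5°)]
  = 20.3 / [18.9·0.8788·(1.00·0.4772 − 0.8788·0.3346)]
  = 20.3 / 3.0414 = 6.675 m

z_c = 6.67 m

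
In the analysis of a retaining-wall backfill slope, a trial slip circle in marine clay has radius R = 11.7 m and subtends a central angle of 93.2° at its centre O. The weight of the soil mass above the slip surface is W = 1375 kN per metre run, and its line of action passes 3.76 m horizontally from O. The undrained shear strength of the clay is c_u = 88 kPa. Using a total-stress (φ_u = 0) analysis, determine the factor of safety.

FS = 3.79

Taking moments about the centre O, the resisting moment is provided by the undrained shear strength acting along the arc:
Arc length L_a = R·θ = 11.7·(93.2°·π/180) = 11.7·1.6266 = 19.03 m
M_R = c_u·L_a·R = 88·19.03·11.7 = 19595.1 kN·m/m
M_D = W·d = 1375·3.76 = 5170.0 kN·m/m
FS = M_R / M_D = 19595.1 / 5170.0 = 3.790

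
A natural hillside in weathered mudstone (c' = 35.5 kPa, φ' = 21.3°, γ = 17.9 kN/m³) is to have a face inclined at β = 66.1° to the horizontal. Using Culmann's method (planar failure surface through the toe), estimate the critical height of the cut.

Culmann's analysis gives the critical failure plane at α_cr = (β + φ')/2 = (66.1 + 21.3)/2 = 43.7°, and the critical height
H_c = (4c'/γ) · sinβ cosφ' / [1 − cos(β − φ')]
    = (4·35.5/17.9) · sin66.1°·cos21.3° / [1 − cos(44.8°)]
    = 7.933 · 0.9143·0.9317 / [1 − 0.7096]
    = 7.933 · 0.8518 / 0.2904
    = 23.27 m

H_c = 23.27 m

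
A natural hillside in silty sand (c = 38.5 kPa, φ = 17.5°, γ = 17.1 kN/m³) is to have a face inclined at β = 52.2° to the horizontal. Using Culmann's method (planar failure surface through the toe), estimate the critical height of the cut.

H_c = 38.16 m

Culmann's analysis gives the critical failure plane at α_cr = (β + φ)/2 = (52.2 + 17.5)/2 = 34.9°, and the critical height
H_c = (4c/γ) · sinβ cosφ / [1 − cos(β − φ)]
    = (4·38.5/17.1) · sin52.2°·cos17.5° / [1 − cos(34.7°)]
    = 9.006 · 0.7902·0.9537 / [1 − 0.8221]
    = 9.006 · 0.7536 / 0.1779
    = 38.16 m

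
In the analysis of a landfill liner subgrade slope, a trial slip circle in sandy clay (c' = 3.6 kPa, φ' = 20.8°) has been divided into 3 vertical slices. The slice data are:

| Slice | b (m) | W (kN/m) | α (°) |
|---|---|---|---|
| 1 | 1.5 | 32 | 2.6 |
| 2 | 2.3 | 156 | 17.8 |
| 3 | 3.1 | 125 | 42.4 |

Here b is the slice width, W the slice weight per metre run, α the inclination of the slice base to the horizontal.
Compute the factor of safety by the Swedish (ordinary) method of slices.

FS = 1.00

Ordinary method of slices: FS = Σ[c'·Δl_i + (W_i cosα_i)·tanφ'] / Σ W_i sinα_i, with Δl_i = b_i / cosα_i.
Slice 1: Δl = 1.5/cos2.6° = 1.502 m; N'_1 = 32·cos2.6° = 32.0; c'Δl = 5.41; W sinα = 1.5
Slice 2: Δl = 2.3/cos17.8° = 2.416 m; N'_2 = 156·cos17.8° = 148.5; c'Δl = 8.70; W sinα = 47.7
Slice 3: Δl = 3.1/cos42.4° = 4.198 m; N'_3 = 125·cos42.4° = 92.3; c'Δl = 15.11; W sinα = 84.3
Σc'Δl = 29.2 kN/m; ΣN' = 272.8 kN/m; ΣW sinα = 133.4 kN/m
Resisting = 29.2 + 272.8·tan20.8° = 29.2 + 103.6 = 132.8 kN/m
FS = 132.8 / 133.4 = 0.996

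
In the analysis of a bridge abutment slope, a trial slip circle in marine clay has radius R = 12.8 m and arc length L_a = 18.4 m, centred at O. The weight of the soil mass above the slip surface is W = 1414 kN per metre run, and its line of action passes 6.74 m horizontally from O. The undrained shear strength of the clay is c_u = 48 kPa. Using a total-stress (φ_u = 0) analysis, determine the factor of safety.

FS = 1.19

Taking moments about the centre O, the resisting moment is provided by the undrained shear strength acting along the arc:
M_R = c_u·L_a·R = 48·18.40·12.8 = 11305.0 kN·m/m
M_D = W·d = 1414·6.74 = 9530.4 kN·m/m
FS = M_R / M_D = 11305.0 / 9530.4 = 1.186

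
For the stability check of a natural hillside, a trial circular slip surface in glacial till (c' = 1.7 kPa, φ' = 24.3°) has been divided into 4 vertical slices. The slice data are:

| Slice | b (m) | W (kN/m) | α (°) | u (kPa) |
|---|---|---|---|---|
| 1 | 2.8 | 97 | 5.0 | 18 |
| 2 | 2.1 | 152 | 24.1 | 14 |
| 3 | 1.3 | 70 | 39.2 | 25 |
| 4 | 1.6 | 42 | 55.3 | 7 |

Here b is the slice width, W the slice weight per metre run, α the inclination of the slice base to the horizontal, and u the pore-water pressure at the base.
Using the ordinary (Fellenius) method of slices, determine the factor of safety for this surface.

FS = 0.62

Ordinary method of slices: FS = Σ[c'·Δl_i + (W_i cosα_i − u_i·Δl_i)·tanφ'] / Σ W_i sinα_i, with Δl_i = b_i / cosα_i.
Slice 1: Δl = 2.8/cos5.0° = 2.811 m; N'_1 = 97·cos5.0° − 18·2.811 = 46.0; c'Δl = 4.78; W sinα = 8.5
Slice 2: Δl = 2.1/cos24.1° = 2.301 m; N'_2 = 152·cos24.1° − 14·2.301 = 106.5; c'Δl = 3.91; W sinα = 62.1
Slice 3: Δl = 1.3/cos39.2° = 1.678 m; N'_3 = 70·cos39.2° − 25·1.678 = 12.3; c'Δl = 2.85; W sinα = 44.2
Slice 4: Δl = 1.6/cos55.3° = 2.811 m; N'_4 = 42·cos55.3° − 7·2.811 = 4.2; c'Δl = 4.78; W sinα = 34.5
Σc'Δl = 16.3 kN/m; ΣN' = 169.1 kN/m; ΣW sinα = 149.3 kN/m
Resisting = 16.3 + 169.1·tan24.3° = 16.3 + 76.4 = 92.7 kN/m
FS = 92.7 / 149.3 = 0.621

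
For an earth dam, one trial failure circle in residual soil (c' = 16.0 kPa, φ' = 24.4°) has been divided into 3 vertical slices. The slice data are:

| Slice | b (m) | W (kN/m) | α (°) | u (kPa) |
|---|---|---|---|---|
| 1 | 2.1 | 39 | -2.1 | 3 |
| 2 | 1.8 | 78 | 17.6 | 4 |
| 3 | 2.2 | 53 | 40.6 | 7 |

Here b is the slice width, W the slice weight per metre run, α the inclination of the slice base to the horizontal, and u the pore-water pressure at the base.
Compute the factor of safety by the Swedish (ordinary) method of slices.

Ordinary method of slices: FS = Σ[c'·Δl_i + (W_i cosα_i − u_i·Δl_i)·tanφ'] / Σ W_i sinα_i, with Δl_i = b_i / cosα_i.
Slice 1: Δl = 2.1/cos(-2.1°) = 2.101 m; N'_1 = 39·cos(-2.1°) − 3·2.101 = 32.7; c'Δl = 33.62; W sinα = -1.4
Slice 2: Δl = 1.8/cos17.6° = 1.888 m; N'_2 = 78·cos17.6° − 4·1.888 = 66.8; c'Δl = 30.21; W sinα = 23.6
Slice 3: Δl = 2.2/cos40.6° = 2.898 m; N'_3 = 53·cos40.6° − 7·2.898 = 20.0; c'Δl = 46.36; W sinα = 34.5
Σc'Δl = 110.2 kN/m; ΣN' = 119.4 kN/m; ΣW sinα = 56.6 kN/m
Resisting = 110.2 + 119.4·tan24.4° = 110.2 + 54.2 = 164.4 kN/m
FS = 164.4 / 56.6 = 2.902

FS = 2.90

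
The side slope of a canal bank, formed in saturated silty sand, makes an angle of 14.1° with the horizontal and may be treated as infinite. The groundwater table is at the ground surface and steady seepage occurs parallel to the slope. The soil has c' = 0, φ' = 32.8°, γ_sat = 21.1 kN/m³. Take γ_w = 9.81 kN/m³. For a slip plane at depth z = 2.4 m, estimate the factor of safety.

With seepage parallel to the slope and the water table at the surface, the effective normal stress on the slip plane uses the buoyant unit weight γ' = γ_sat − γ_w while the driving shear stress uses γ_sat:
FS = [c' + γ' z cos²β tanφ'] / [γ_sat z sinβ cosβ]
(For c' = 0 this reduces to FS = (γ'/γ_sat)·tanφ'/tanβ.)
γ' = 21.1 − 9.81 = 11.29 kN/m³
Numerator = 0.0 + 11.29·2.4·cos²14.1°·tan32.8° = 0.0 + 11.29·2.4·0.9407·0.6445 = 16.426 kPa
Denominator = 21.1·2.4·sin14.1°·cos14.1° = 21.1·2.4·0.2436·0.9699 = 11.965 kPa
FS = 16.426 / 11.965 = 1.373

FS = 1.37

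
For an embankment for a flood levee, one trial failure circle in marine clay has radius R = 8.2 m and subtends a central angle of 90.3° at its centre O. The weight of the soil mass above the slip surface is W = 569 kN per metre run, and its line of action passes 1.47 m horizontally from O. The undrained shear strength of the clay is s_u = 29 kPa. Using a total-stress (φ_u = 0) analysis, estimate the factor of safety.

FS = 3.67

Taking moments about the centre O, the resisting moment is provided by the undrained shear strength acting along the arc:
Arc length L_a = R·θ = 8.2·(90.3°·π/180) = 8.2·1.5760 = 12.92 m
M_R = s_u·L_a·R = 29·12.92·8.2 = 3073.2 kN·m/m
M_D = W·d = 569·1.47 = 836.4 kN·m/m
FS = M_R / M_D = 3073.2 / 836.4 = 3.674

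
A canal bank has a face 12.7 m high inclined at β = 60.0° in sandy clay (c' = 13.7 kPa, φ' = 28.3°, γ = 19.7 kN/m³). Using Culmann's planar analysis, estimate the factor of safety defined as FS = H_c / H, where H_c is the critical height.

H_c = (4c'/γ) · sinβ cosφ' / [1 − cos(β − φ')]
    = (4·13.7/19.7) · sin60.0°·cos28.3° / [1 − cos31.7°]
    = 2.782 · 0.7625 / 0.1492 = 14.22 m
FS = H_c / H = 14.22 / 12.7 = 1.119

FS = 1.12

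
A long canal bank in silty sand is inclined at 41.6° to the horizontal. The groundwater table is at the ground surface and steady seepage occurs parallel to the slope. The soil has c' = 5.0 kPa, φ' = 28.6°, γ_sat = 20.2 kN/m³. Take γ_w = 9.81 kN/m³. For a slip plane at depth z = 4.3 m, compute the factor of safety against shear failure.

FS = 0.43

With seepage parallel to the slope and the water table at the surface, the effective normal stress on the slip plane uses the buoyant unit weight γ' = γ_sat − γ_w while the driving shear stress uses γ_sat:
FS = [c' + γ' z cos²β tanφ'] / [γ_sat z sinβ cosβ]
γ' = 20.2 − 9.81 = 10.39 kN/m³
Numerator = 5.0 + 10.39·4.3·cos²41.6°·tan28.6° = 5.0 + 10.39·4.3·0.5592·0.5452 = 18.621 kPa
Denominator = 20.2·4.3·sin41.6°·cos41.6° = 20.2·4.3·0.6639·0.7478 = 43.124 kPa
FS = 18.621 / 43.124 = 0.432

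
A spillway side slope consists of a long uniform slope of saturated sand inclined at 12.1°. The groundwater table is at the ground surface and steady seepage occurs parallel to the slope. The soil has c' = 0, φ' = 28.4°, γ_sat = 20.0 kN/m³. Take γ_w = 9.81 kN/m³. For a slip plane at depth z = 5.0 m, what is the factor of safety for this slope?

With seepage parallel to the slope and the water table at the surface, the effective normal stress on the slip plane uses the buoyant unit weight γ' = γ_sat − γ_w while the driving shear stress uses γ_sat:
FS = [c' + γ' z cos²β tanφ'] / [γ_sat z sinβ cosβ]
(For c' = 0 this reduces to FS = (γ'/γ_sat)·tanφ'/tanβ.)
γ' = 20.0 − 9.81 = 10.19 kN/m³
Numerator = 0.0 + 10.19·5.0·cos²12.1°·tan28.4° = 0.0 + 10.19·5.0·0.9561·0.5407 = 26.338 kPa
Denominator = 20.0·5.0·sin12.1°·cos12.1° = 20.0·5.0·0.2096·0.9778 = 20.496 kPa
FS = 26.338 / 20.496 = 1.285

FS = 1.29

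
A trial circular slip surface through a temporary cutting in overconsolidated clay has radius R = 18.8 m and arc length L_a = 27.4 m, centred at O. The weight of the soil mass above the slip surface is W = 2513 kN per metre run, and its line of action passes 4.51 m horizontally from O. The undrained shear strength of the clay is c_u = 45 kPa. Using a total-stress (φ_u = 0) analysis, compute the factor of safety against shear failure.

Taking moments about the centre O, the resisting moment is provided by the undrained shear strength acting along the arc:
M_R = c_u·L_a·R = 45·27.40·18.8 = 23180.4 kN·m/m
M_D = W·d = 2513·4.51 = 11333.6 kN·m/m
FS = M_R / M_D = 23180.4 / 11333.6 = 2.045

FS = 2.05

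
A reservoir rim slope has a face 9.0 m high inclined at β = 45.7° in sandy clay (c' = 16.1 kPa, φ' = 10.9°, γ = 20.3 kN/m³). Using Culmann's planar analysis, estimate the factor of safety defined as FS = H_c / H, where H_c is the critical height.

FS = 1.39

H_c = (4c'/γ) · sinβ cosφ' / [1 − cos(β − φ')]
    = (4·16.1/20.3) · sin45.7°·cos10.9° / [1 − cos34.8°]
    = 3.172 · 0.7028 / 0.1789 = 12.47 m
FS = H_c / H = 12.47 / 9.0 = 1.385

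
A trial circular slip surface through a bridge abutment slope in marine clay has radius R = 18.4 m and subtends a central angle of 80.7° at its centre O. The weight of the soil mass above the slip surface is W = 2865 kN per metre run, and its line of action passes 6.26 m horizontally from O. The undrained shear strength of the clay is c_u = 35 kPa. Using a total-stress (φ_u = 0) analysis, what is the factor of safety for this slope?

FS = 0.93

Taking moments about the centre O, the resisting moment is provided by the undrained shear strength acting along the arc:
Arc length L_a = R·θ = 18.4·(80.7°·π/180) = 18.4·1.4085 = 25.92 m
M_R = c_u·L_a·R = 35·25.92·18.4 = 16689.9 kN·m/m
M_D = W·d = 2865·6.26 = 17934.9 kN·m/m
FS = M_R / M_D = 16689.9 / 17934.9 = 0.931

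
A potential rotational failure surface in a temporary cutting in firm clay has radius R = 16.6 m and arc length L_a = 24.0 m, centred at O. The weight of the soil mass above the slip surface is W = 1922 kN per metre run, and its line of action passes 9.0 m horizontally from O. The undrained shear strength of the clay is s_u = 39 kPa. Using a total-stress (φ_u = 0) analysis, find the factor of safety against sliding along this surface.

FS = 0.90

Taking moments about the centre O, the resisting moment is provided by the undrained shear strength acting along the arc:
M_R = s_u·L_a·R = 39·24.00·16.6 = 15537.6 kN·m/m
M_D = W·d = 1922·9.0 = 17298.0 kN·m/m
FS = M_R / M_D = 15537.6 / 17298.0 = 0.898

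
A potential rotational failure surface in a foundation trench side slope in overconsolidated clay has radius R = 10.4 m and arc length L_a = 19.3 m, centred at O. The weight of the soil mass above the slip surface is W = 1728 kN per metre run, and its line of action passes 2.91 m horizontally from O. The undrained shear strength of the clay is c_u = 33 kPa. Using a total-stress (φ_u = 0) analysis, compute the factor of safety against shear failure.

Taking moments about the centre O, the resisting moment is provided by the undrained shear strength acting along the arc:
M_R = c_u·L_a·R = 33·19.30·10.4 = 6623.8 kN·m/m
M_D = W·d = 1728·2.91 = 5028.5 kN·m/m
FS = M_R / M_D = 6623.8 / 5028.5 = 1.317

FS = 1.32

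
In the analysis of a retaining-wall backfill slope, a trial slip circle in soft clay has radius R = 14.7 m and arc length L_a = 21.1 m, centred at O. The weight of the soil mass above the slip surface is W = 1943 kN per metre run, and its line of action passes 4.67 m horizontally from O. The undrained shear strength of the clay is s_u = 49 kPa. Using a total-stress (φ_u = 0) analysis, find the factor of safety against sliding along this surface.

FS = 1.67

Taking moments about the centre O, the resisting moment is provided by the undrained shear strength acting along the arc:
M_R = s_u·L_a·R = 49·21.10·14.7 = 15198.3 kN·m/m
M_D = W·d = 1943·4.67 = 9073.8 kN·m/m
FS = M_R / M_D = 15198.3 / 9073.8 = 1.675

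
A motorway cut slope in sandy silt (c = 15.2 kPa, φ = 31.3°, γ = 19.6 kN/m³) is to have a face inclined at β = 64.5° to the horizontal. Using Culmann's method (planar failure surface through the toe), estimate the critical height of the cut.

Culmann's analysis gives the critical failure plane at α_cr = (β + φ)/2 = (64.5 + 31.3)/2 = 47.9°, and the critical height
H_c = (4c/γ) · sinβ cosφ / [1 − cos(β − φ)]
    = (4·15.2/19.6) · sin64.5°·cos31.3° / [1 − cos(33.2°)]
    = 3.102 · 0.9026·0.8545 / [1 − 0.8368]
    = 3.102 · 0.7712 / 0.1632
    = 14.66 m

H_c = 14.66 m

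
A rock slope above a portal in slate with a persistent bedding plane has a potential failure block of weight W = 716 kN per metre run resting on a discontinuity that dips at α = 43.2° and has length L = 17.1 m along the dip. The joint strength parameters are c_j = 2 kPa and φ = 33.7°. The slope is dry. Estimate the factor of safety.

FS = 0.78

Resolving the block weight along and normal to the plane and applying the Mohr–Coulomb strength on the joint:
N' = W cosα = 716·cos43.2° = 521.9 kN/m
Driving force T = W sinα = 716·sin43.2° = 490.1 kN/m
Resisting force R = c_j·L + N'·tanφ = 2·17.1 + 521.9·tan33.7° = 34.2 + 348.1 = 382.3 kN/m
FS = R / T = 382.3 / 490.1 = 0.780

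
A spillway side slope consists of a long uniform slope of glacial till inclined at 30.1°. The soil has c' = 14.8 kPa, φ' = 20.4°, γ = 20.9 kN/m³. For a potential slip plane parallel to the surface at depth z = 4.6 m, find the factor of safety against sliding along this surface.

For an infinite slope with a slip plane parallel to the surface (no pore pressure): FS = [c' + γz cos²β tanφ'] / [γz sinβ cosβ].
γz = 20.9·4.6 = 96.14 kN/m²
Numerator = 14.8 + 96.14·cos²30.1°·tan20.4° = 14.8 + 96.14·0.7485·0.3719 = 41.562 kPa
Denominator = 96.14·sin30.1°·cos30.1° = 96.14·0.5015·0.8652 = 41.713 kPa
FS = 41.562 / 41.713 = 0.996

FS = 1.00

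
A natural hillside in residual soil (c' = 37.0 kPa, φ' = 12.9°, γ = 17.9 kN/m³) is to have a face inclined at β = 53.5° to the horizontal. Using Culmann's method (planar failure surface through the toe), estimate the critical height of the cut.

H_c = 26.91 m

Culmann's analysis gives the critical failure plane at α_cr = (β + φ')/2 = (53.5 + 12.9)/2 = 33.2°, and the critical height
H_c = (4c'/γ) · sinβ cosφ' / [1 − cos(β − φ')]
    = (4·37.0/17.9) · sin53.5°·cos12.9° / [1 − cos(40.6°)]
    = 8.268 · 0.8039·0.9748 / [1 − 0.7593]
    = 8.268 · 0.7836 / 0.2407
    = 26.91 m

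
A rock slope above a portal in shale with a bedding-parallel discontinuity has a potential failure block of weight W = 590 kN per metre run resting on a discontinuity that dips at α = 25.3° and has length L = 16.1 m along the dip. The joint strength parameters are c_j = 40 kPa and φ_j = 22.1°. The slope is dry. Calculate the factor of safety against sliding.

Resolving the block weight along and normal to the plane and applying the Mohr–Coulomb strength on the joint:
N' = W cosα = 590·cos25.3° = 533.4 kN/m
Driving force T = W sinα = 590·sin25.3° = 252.1 kN/m
Resisting force R = c_j·L + N'·tanφ_j = 40·16.1 + 533.4·tan22.1° = 644.0 + 216.6 = 860.6 kN/m
FS = R / T = 860.6 / 252.1 = 3.413

FS = 3.41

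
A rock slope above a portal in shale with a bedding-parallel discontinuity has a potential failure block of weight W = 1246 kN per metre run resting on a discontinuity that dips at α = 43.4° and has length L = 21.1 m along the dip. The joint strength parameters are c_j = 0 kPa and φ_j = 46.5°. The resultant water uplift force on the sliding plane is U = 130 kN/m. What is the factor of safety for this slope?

Resolving the block weight along and normal to the plane and applying the Mohr–Coulomb strength on the joint:
N' = W cosα − U = 1246·cos43.4° − 130 = 775.3 kN/m
Driving force T = W sinα = 1246·sin43.4° = 856.1 kN/m
Resisting force R = c_j·L + N'·tanφ_j = 0·21.1 + 775.3·tan46.5° = 0.0 + 817.0 = 817.0 kN/m
FS = R / T = 817.0 / 856.1 = 0.954

FS = 0.95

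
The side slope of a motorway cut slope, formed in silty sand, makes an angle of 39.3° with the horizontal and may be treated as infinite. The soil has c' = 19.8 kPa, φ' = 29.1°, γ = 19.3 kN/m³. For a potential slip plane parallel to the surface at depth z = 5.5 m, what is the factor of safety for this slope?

For an infinite slope with a slip plane parallel to the surface (no pore pressure): FS = [c' + γz cos²β tanφ'] / [γz sinβ cosβ].
γz = 19.3·5.5 = 106.15 kN/m²
Numerator = 19.8 + 106.15·cos²39.3°·tan29.1° = 19.8 + 106.15·0.5988·0.5566 = 55.180 kPa
Denominator = 106.15·sin39.3°·cos39.3° = 106.15·0.6334·0.7738 = 52.028 kPa
FS = 55.180 / 52.028 = 1.061

FS = 1.06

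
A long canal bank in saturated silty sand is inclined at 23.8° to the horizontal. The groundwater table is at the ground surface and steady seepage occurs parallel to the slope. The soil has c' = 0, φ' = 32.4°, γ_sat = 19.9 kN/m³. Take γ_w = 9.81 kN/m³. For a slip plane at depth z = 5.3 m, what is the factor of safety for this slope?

With seepage parallel to the slope and the water table at the surface, the effective normal stress on the slip plane uses the buoyant unit weight γ' = γ_sat − γ_w while the driving shear stress uses γ_sat:
FS = [c' + γ' z cos²β tanφ'] / [γ_sat z sinβ cosβ]
(For c' = 0 this reduces to FS = (γ'/γ_sat)·tanφ'/tanβ.)
γ' = 19.9 − 9.81 = 10.09 kN/m³
Numerator = 0.0 + 10.09·5.3·cos²23.8°·tan32.4° = 0.0 + 10.09·5.3·0.8372·0.6346 = 28.411 kPa
Denominator = 19.9·5.3·sin23.8°·cos23.8° = 19.9·5.3·0.4035·0.9150 = 38.942 kPa
FS = 28.411 / 38.942 = 0.730

FS = 0.73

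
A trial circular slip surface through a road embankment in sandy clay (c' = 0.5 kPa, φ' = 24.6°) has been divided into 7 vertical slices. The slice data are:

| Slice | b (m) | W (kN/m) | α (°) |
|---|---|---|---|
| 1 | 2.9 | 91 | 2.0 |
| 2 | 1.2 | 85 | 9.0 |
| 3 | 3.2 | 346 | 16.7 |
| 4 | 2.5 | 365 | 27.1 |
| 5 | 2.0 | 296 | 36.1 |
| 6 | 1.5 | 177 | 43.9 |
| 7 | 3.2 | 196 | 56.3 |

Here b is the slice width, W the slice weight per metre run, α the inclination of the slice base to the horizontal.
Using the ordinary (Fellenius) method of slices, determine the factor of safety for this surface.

FS = 0.82

Ordinary method of slices: FS = Σ[c'·Δl_i + (W_i cosα_i)·tanφ'] / Σ W_i sinα_i, with Δl_i = b_i / cosα_i.
Slice 1: Δl = 2.9/cos2.0° = 2.902 m; N'_1 = 91·cos2.0° = 90.9; c'Δl = 1.45; W sinα = 3.2
Slice 2: Δl = 1.2/cos9.0° = 1.215 m; N'_2 = 85·cos9.0° = 84.0; c'Δl = 0.61; W sinα = 13.3
Slice 3: Δl = 3.2/cos16.7° = 3.341 m; N'_3 = 346·cos16.7° = 331.4; c'Δl = 1.67; W sinα = 99.4
Slice 4: Δl = 2.5/cos27.1° = 2.808 m; N'_4 = 365·cos27.1° = 324.9; c'Δl = 1.40; W sinα = 166.3
Slice 5: Δl = 2.0/cos36.1° = 2.475 m; N'_5 = 296·cos36.1° = 239.2; c'Δl = 1.24; W sinα = 174.4
Slice 6: Δl = 1.5/cos43.9° = 2.082 m; N'_6 = 177·cos43.9° = 127.5; c'Δl = 1.04; W sinα = 122.7
Slice 7: Δl = 3.2/cos56.3° = 5.767 m; N'_7 = 196·cos56.3° = 108.7; c'Δl = 2.88; W sinα = 163.1
Σc'Δl = 10.3 kN/m; ΣN' = 1306.7 kN/m; ΣW sinα = 742.4 kN/m
Resisting = 10.3 + 1306.7·tan24.6° = 10.3 + 598.2 = 608.5 kN/m
FS = 608.5 / 742.4 = 0.820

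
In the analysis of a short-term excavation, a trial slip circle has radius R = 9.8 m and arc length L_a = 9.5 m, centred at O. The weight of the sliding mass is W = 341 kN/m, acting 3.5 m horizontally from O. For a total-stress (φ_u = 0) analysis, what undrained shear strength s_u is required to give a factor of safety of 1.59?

FS = s_u·L_a·R / (W·d), so s_u = FS·W·d / (L_a·R).
s_u = 1.59·341·3.5 / (9.50·9.8) = 1897.7 / 93.10 = 20.38 kPa

s_u = 20.4 kPa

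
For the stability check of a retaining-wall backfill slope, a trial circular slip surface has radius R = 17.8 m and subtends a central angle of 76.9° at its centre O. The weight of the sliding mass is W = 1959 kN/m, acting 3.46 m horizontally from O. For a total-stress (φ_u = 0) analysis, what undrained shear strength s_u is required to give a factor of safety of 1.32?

FS = s_u·L_a·R / (W·d), so s_u = FS·W·d / (L_a·R).
Arc length L_a = R·θ = 17.8·(76.9°·π/180) = 17.8·1.3422 = 23.89 m
s_u = 1.32·1959·3.46 / (23.89·17.8) = 8947.1 / 425.25 = 21.04 kPa

s_u = 21.0 kPa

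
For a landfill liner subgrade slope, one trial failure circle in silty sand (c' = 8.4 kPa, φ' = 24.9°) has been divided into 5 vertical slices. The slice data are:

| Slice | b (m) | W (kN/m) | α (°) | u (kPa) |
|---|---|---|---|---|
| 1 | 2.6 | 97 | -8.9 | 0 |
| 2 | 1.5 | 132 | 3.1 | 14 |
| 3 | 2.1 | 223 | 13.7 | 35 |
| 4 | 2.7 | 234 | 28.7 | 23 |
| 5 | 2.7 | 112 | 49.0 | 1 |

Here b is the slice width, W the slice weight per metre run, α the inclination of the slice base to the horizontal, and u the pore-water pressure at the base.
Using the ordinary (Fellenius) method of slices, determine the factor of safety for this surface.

Ordinary method of slices: FS = Σ[c'·Δl_i + (W_i cosα_i − u_i·Δl_i)·tanφ'] / Σ W_i sinα_i, with Δl_i = b_i / cosα_i.
Slice 1: Δl = 2.6/cos(-8.9°) = 2.632 m; N'_1 = 97·cos(-8.9°) − 0·2.632 = 95.8; c'Δl = 22.11; W sinα = -15.0
Slice 2: Δl = 1.5/cos3.1° = 1.502 m; N'_2 = 132·cos3.1° − 14·1.502 = 110.8; c'Δl = 12.62; W sinα = 7.1
Slice 3: Δl = 2.1/cos13.7° = 2.161 m; N'_3 = 223·cos13.7° − 35·2.161 = 141.0; c'Δl = 18.16; W sinα = 52.8
Slice 4: Δl = 2.7/cos28.7° = 3.078 m; N'_4 = 234·cos28.7° − 23·3.078 = 134.5; c'Δl = 25.86; W sinα = 112.4
Slice 5: Δl = 2.7/cos49.0° = 4.115 m; N'_5 = 112·cos49.0° − 1·4.115 = 69.4; c'Δl = 34.57; W sinα = 84.5
Σc'Δl = 113.3 kN/m; ΣN' = 551.4 kN/m; ΣW sinα = 241.8 kN/m
Resisting = 113.3 + 551.4·tan24.9° = 113.3 + 256.0 = 369.3 kN/m
FS = 369.3 / 241.8 = 1.527

FS = 1.53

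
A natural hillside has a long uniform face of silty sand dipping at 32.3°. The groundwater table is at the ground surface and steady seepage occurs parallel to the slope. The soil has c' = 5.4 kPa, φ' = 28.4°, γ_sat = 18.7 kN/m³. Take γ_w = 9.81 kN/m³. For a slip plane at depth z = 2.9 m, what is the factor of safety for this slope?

FS = 0.63

With seepage parallel to the slope and the water table at the surface, the effective normal stress on the slip plane uses the buoyant unit weight γ' = γ_sat − γ_w while the driving shear stress uses γ_sat:
FS = [c' + γ' z cos²β tanφ'] / [γ_sat z sinβ cosβ]
γ' = 18.7 − 9.81 = 8.89 kN/m³
Numerator = 5.4 + 8.89·2.9·cos²32.3°·tan28.4° = 5.4 + 8.89·2.9·0.7145·0.5407 = 15.359 kPa
Denominator = 18.7·2.9·sin32.3°·cos32.3° = 18.7·2.9·0.5344·0.8453 = 24.494 kPa
FS = 15.359 / 24.494 = 0.627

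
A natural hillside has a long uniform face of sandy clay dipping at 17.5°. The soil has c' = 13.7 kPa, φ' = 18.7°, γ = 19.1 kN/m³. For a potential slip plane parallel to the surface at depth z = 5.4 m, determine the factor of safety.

For an infinite slope with a slip plane parallel to the surface (no pore pressure): FS = [c' + γz cos²β tanφ'] / [γz sinβ cosβ].
γz = 19.1·5.4 = 103.14 kN/m²
Numerator = 13.7 + 103.14·cos²17.5°·tan18.7° = 13.7 + 103.14·0.9096·0.3385 = 45.454 kPa
Denominator = 103.14·sin17.5°·cos17.5° = 103.14·0.3007·0.9537 = 29.579 kPa
FS = 45.454 / 29.579 = 1.537

FS = 1.54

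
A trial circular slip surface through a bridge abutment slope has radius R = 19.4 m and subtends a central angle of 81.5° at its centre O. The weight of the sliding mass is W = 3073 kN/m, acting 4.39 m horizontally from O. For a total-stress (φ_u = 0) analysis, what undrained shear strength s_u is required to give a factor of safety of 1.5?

FS = s_u·L_a·R / (W·d), so s_u = FS·W·d / (L_a·R).
Arc length L_a = R·θ = 19.4·(81.5°·π/180) = 19.4·1.4224 = 27.60 m
s_u = 1.5·3073·4.39 / (27.60·19.4) = 20235.7 / 535.35 = 37.80 kPa

s_u = 37.8 kPa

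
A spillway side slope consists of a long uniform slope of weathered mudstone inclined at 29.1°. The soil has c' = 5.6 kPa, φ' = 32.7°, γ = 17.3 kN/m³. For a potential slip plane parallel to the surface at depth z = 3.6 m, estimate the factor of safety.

For an infinite slope with a slip plane parallel to the surface (no pore pressure): FS = [c' + γz cos²β tanφ'] / [γz sinβ cosβ].
γz = 17.3·3.6 = 62.28 kN/m²
Numerator = 5.6 + 62.28·cos²29.1°·tan32.7° = 5.6 + 62.28·0.7635·0.6420 = 36.126 kPa
Denominator = 62.28·sin29.1°·cos29.1° = 62.28·0.4863·0.8738 = 26.466 kPa
FS = 36.126 / 26.466 = 1.365

FS = 1.37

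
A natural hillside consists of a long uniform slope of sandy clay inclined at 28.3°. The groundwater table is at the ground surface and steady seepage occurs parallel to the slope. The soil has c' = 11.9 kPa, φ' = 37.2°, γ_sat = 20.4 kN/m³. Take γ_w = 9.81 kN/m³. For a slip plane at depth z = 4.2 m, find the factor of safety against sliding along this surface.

FS = 1.06

With seepage parallel to the slope and the water table at the surface, the effective normal stress on the slip plane uses the buoyant unit weight γ' = γ_sat − γ_w while the driving shear stress uses γ_sat:
FS = [c' + γ' z cos²β tanφ'] / [γ_sat z sinβ cosβ]
γ' = 20.4 − 9.81 = 10.59 kN/m³
Numerator = 11.9 + 10.59·4.2·cos²28.3°·tan37.2° = 11.9 + 10.59·4.2·0.7752·0.7590 = 38.073 kPa
Denominator = 20.4·4.2·sin28.3°·cos28.3° = 20.4·4.2·0.4741·0.8805 = 35.765 kPa
FS = 38.073 / 35.765 = 1.065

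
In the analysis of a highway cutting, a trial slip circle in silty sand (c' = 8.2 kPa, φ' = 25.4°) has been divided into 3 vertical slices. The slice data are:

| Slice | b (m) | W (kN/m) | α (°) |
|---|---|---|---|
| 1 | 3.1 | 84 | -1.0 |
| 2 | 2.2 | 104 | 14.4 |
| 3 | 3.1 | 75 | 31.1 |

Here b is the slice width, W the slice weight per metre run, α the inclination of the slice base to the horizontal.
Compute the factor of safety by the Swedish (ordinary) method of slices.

FS = 3.04

Ordinary method of slices: FS = Σ[c'·Δl_i + (W_i cosα_i)·tanφ'] / Σ W_i sinα_i, with Δl_i = b_i / cosα_i.
Slice 1: Δl = 3.1/cos(-1.0°) = 3.100 m; N'_1 = 84·cos(-1.0°) = 84.0; c'Δl = 25.42; W sinα = -1.5
Slice 2: Δl = 2.2/cos14.4° = 2.271 m; N'_2 = 104·cos14.4° = 100.7; c'Δl = 18.63; W sinα = 25.9
Slice 3: Δl = 3.1/cos31.1° = 3.620 m; N'_3 = 75·cos31.1° = 64.2; c'Δl = 29.69; W sinα = 38.7
Σc'Δl = 73.7 kN/m; ΣN' = 248.9 kN/m; ΣW sinα = 63.1 kN/m
Resisting = 73.7 + 248.9·tan25.4° = 73.7 + 118.2 = 191.9 kN/m
FS = 191.9 / 63.1 = 3.040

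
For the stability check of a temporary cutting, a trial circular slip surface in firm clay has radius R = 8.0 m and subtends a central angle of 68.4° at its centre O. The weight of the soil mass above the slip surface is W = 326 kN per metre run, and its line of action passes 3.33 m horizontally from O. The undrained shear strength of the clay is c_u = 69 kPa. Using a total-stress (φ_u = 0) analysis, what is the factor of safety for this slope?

FS = 4.86

Taking moments about the centre O, the resisting moment is provided by the undrained shear strength acting along the arc:
Arc length L_a = R·θ = 8.0·(68.4°·π/180) = 8.0·1.1938 = 9.55 m
M_R = c_u·L_a·R = 69·9.55·8.0 = 5271.8 kN·m/m
M_D = W·d = 326·3.33 = 1085.6 kN·m/m
FS = M_R / M_D = 5271.8 / 1085.6 = 4.856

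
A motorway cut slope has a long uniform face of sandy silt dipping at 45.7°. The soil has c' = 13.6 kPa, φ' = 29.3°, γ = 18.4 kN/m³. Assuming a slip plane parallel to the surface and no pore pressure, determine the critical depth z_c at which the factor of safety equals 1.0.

z_c = 3.27 m

Setting FS = 1.00 in FS = [c' + γz cos²β tanφ'] / [γz sinβ cosβ] and solving for z:
z = c' / [γ cosβ (FS·sinβ − cosβ·tanφ')]
  = 13.6 / [18.4·cos45.7°·(1.00·sin45.7° − cos45.7°·tan29.3°)]
  = 13.6 / [18.4·0.6984·(1.00·0.7157 − 0.6984·0.5612)]
  = 13.6 / 4.1606 = 3.269 m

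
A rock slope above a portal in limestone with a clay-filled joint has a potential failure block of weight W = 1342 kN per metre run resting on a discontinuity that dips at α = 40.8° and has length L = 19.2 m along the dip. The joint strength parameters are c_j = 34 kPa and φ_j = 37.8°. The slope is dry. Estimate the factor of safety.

FS = 1.64

Resolving the block weight along and normal to the plane and applying the Mohr–Coulomb strength on the joint:
N' = W cosα = 1342·cos40.8° = 1015.9 kN/m
Driving force T = W sinα = 1342·sin40.8° = 876.9 kN/m
Resisting force R = c_j·L + N'·tanφ_j = 34·19.2 + 1015.9·tan37.8° = 652.8 + 788.0 = 1440.8 kN/m
FS = R / T = 1440.8 / 876.9 = 1.643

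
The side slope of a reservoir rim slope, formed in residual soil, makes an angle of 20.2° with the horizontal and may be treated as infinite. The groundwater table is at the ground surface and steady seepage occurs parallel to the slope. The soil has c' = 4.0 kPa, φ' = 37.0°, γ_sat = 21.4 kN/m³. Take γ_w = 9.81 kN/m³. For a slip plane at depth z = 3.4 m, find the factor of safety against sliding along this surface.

With seepage parallel to the slope and the water table at the surface, the effective normal stress on the slip plane uses the buoyant unit weight γ' = γ_sat − γ_w while the driving shear stress uses γ_sat:
FS = [c' + γ' z cos²β tanφ'] / [γ_sat z sinβ cosβ]
γ' = 21.4 − 9.81 = 11.59 kN/m³
Numerator = 4.0 + 11.59·3.4·cos²20.2°·tan37.0° = 4.0 + 11.59·3.4·0.8808·0.7536 = 30.154 kPa
Denominator = 21.4·3.4·sin20.2°·cos20.2° = 21.4·3.4·0.3453·0.9385 = 23.579 kPa
FS = 30.154 / 23.579 = 1.279

FS = 1.28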